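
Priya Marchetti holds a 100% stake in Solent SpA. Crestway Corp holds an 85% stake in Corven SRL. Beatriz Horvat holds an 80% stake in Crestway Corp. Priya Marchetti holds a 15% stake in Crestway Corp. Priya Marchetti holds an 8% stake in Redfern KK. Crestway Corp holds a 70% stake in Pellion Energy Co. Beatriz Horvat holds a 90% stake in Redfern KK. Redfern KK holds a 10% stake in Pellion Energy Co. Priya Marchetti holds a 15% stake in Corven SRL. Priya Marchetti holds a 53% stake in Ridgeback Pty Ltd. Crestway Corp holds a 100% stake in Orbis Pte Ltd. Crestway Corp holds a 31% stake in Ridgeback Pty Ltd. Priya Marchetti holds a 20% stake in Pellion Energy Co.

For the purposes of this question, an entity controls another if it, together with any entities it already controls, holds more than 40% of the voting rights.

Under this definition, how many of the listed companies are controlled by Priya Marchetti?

Priya holds 100% of Solent, so Priya controls Solent.
Priya holds 53% of Ridgeback, so Priya controls Ridgeback.
No other company's threshold is met.
Priya controls 2 companies.

2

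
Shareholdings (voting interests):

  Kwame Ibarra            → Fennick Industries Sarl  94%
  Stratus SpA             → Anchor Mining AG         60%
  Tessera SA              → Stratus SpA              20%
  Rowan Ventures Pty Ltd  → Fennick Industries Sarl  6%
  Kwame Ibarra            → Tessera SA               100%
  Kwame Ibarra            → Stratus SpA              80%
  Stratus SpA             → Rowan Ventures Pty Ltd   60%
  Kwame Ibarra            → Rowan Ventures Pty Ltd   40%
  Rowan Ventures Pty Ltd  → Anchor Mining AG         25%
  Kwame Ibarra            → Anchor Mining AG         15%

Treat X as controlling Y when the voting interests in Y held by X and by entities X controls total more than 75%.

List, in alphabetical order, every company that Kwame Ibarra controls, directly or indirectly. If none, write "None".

Kwame holds 100% of Tessera, so Kwame controls Tessera.
Tessera and Kwame together hold 20% + 80% = 100% of Stratus, so Kwame controls Stratus.
Kwame and Stratus together hold 40% + 60% = 100% of Rowan, so Kwame controls Rowan.
Kwame and Stratus and Rowan together hold 15% + 60% + 25% = 100% of Anchor, so Kwame controls Anchor.
Kwame and Rowan together hold 94% + 6% = 100% of Fennick, so Kwame controls Fennick.

Anchor Mining AG, Fennick Industries Sarl, Rowan Ventures Pty Ltd, Stratus SpA, Tessera SA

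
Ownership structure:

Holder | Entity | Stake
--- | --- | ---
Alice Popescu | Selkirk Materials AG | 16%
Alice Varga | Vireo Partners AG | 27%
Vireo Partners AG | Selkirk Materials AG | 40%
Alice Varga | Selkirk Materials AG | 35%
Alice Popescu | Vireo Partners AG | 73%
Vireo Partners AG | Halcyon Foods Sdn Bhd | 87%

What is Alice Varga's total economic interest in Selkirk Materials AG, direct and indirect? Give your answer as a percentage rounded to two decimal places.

Alice Varga reaches Selkirk along 2 paths.
Via Vireo: 27% × 40% = 10.8%.
Direct stake: 35% = 35%.
Total: 10.8% + 35% = 45.8%.
Rounded: 45.80%.

45.80%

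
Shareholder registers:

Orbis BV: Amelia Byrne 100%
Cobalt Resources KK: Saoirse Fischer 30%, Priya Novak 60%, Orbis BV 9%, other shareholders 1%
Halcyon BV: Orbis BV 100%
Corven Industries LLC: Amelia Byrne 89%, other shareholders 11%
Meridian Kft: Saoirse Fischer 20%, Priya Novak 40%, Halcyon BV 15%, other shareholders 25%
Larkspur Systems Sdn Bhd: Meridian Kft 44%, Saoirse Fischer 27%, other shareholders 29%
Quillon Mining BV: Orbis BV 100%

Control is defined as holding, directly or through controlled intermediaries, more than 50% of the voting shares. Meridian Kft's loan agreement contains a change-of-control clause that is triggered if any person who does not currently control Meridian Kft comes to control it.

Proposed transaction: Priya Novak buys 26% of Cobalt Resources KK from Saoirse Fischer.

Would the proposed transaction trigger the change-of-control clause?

The purchase adds only to Priya's holdings (Saoirse's stake shrinks), so Priya is the only person who could newly come to control Meridian.
Priya holds 60% of Cobalt, so Priya controls Cobalt.
In Meridian, Priya's side holds only 40%, not > 50%.
So before the transaction, Priya does not control Meridian.
After the purchase, Priya's direct stake in Cobalt rises to 60% + 26% = 86%, and Saoirse's stake falls to 4%.
Priya holds 86% of Cobalt, so Priya controls Cobalt.
After the transaction, Priya's side holds 40% of Meridian, not > 50%, so Priya still does not control Meridian.
No new person acquires control, so the clause is not triggered.

No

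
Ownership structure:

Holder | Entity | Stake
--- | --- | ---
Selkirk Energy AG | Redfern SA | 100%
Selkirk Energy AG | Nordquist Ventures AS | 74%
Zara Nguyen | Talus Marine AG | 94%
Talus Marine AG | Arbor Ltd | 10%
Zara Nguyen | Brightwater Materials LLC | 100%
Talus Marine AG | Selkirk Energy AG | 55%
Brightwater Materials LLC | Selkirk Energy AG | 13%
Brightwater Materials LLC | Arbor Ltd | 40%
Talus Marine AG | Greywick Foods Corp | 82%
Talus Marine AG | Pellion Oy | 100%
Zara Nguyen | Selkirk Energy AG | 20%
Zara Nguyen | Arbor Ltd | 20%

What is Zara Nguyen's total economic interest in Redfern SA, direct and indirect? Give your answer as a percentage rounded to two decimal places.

Zara reaches Redfern along 3 paths.
Via Brightwater → Selkirk: 100% × 13% × 100% = 13%.
Via Selkirk: 20% × 100% = 20%.
Via Talus → Selkirk: 94% × 55% × 100% = 51.7%.
Total: 13% + 20% + 51.7% = 84.7%.
Rounded: 84.70%.

84.70%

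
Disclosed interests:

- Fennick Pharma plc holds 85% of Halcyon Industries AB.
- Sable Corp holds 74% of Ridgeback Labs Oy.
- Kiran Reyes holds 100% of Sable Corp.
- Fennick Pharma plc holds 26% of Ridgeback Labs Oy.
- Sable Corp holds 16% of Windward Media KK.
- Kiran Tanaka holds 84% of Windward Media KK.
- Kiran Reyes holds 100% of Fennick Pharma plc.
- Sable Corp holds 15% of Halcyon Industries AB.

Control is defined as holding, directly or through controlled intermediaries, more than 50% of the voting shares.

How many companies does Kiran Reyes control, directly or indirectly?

Kiran Reyes holds 100% of Fennick, so Kiran Reyes controls Fennick.
Kiran Reyes holds 100% of Sable, so Kiran Reyes controls Sable.
Fennick and Sable together hold 26% + 74% = 100% of Ridgeback, so Kiran Reyes controls Ridgeback.
Sable and Fennick together hold 15% + 85% = 100% of Halcyon, so Kiran Reyes controls Halcyon.
No other company's threshold is met.
Kiran Reyes controls 4 companies.

4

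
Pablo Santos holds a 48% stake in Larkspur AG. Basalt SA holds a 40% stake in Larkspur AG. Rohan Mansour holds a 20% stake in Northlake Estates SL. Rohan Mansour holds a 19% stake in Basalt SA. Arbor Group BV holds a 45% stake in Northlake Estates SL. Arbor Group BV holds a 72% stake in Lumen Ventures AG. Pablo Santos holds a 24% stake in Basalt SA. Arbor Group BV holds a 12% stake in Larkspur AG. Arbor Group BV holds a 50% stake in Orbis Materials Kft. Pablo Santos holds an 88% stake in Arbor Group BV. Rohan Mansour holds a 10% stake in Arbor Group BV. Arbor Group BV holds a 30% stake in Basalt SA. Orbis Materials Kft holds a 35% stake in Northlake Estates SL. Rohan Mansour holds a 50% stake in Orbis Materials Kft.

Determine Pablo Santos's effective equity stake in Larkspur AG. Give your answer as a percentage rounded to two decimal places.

Pablo reaches Larkspur along 4 paths.
Via Arbor → Basalt: 88% × 30% × 40% = 10.56%.
Via Basalt: 24% × 40% = 9.6%.
Direct stake: 48% = 48%.
Via Arbor: 88% × 12% = 10.56%.
Total: 10.56% + 9.6% + 48% + 10.56% = 78.72%.

78.72%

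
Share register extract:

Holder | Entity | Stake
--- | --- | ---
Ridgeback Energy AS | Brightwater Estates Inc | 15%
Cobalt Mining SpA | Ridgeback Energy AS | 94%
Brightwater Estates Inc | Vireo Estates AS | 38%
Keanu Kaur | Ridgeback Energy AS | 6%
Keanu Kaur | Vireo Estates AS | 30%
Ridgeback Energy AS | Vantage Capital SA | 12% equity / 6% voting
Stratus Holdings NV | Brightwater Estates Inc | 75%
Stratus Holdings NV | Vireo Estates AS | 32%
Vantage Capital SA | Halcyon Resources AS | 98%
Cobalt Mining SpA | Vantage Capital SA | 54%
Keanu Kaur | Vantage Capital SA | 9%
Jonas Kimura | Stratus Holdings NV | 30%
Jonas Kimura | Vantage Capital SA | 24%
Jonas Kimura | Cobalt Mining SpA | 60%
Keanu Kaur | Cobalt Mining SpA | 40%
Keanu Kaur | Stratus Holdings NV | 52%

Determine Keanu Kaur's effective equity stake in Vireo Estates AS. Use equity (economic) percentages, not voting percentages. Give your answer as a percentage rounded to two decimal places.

63.95%

Keanu reaches Vireo along 5 paths.
Direct stake: 30% = 30%.
Via Ridgeback → Brightwater: 6% × 15% × 38% = 0.342%.
Via Cobalt → Ridgeback → Brightwater: 40% × 94% × 15% × 38% = 2.1432%.
Via Stratus → Brightwater: 52% × 75% × 38% = 14.82%.
Via Stratus: 52% × 32% = 16.64%.
Total: 30% + 0.342% + 2.1432% + 14.82% + 16.64% = 63.9452%.
Rounded: 63.95%.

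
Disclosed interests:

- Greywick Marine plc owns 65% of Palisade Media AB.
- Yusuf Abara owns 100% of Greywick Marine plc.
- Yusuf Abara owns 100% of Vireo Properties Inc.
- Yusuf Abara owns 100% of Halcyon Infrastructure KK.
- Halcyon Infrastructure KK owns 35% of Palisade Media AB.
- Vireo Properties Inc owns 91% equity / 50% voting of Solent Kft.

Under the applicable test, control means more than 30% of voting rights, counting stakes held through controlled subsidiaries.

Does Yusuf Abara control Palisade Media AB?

Yes

Yusuf holds 100% of Halcyon, so Yusuf controls Halcyon.
Yusuf holds 100% of Greywick, so Yusuf controls Greywick.
Halcyon and Greywick together hold 35% + 65% = 100% of Palisade, so Yusuf controls Palisade.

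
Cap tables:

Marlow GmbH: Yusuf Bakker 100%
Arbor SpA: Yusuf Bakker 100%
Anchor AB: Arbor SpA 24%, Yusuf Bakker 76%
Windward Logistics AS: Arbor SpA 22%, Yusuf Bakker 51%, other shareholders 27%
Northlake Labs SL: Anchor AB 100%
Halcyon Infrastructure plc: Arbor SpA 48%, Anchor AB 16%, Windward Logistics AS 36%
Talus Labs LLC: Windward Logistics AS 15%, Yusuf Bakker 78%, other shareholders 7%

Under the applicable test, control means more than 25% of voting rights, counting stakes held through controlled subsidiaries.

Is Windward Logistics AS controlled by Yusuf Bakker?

Yes

Yusuf holds 100% of Arbor, so Yusuf controls Arbor.
Arbor and Yusuf together hold 22% + 51% = 73% of Windward, so Yusuf controls Windward.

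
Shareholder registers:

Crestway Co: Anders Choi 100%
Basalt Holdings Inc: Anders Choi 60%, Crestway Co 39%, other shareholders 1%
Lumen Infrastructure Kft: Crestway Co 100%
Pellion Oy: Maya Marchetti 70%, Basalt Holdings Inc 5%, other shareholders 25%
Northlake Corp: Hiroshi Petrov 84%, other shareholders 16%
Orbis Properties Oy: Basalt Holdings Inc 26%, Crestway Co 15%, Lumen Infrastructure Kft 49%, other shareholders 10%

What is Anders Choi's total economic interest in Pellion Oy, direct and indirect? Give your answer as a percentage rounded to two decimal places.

4.95%

Anders reaches Pellion along 2 paths.
Via Basalt: 60% × 5% = 3%.
Via Crestway → Basalt: 100% × 39% × 5% = 1.95%.
Total: 3% + 1.95% = 4.95%.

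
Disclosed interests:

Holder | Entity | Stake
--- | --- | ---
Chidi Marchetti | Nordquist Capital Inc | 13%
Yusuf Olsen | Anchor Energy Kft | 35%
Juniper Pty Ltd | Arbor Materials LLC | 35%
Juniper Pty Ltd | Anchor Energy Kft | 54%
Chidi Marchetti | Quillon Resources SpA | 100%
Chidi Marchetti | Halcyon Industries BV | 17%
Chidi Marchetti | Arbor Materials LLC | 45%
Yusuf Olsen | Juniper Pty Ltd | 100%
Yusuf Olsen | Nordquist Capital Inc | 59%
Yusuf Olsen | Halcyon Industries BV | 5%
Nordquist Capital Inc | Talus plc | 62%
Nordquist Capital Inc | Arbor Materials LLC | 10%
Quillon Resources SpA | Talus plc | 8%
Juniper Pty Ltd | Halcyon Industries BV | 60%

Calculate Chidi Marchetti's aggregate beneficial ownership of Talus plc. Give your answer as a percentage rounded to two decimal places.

Chidi reaches Talus along 2 paths.
Via Quillon: 100% × 8% = 8%.
Via Nordquist: 13% × 62% = 8.06%.
Total: 8% + 8.06% = 16.06%.

16.06%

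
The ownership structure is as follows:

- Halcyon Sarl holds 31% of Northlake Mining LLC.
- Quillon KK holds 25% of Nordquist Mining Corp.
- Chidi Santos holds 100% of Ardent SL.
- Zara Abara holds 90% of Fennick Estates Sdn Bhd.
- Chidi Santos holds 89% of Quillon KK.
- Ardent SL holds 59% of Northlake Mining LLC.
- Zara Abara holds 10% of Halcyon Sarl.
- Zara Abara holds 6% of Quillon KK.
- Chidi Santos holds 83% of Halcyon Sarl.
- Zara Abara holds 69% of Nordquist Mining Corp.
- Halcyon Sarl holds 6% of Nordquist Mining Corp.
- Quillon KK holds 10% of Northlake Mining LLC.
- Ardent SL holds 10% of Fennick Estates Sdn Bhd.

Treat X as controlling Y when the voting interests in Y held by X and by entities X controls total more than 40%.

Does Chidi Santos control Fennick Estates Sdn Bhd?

Chidi holds 83% of Halcyon, so Chidi controls Halcyon.
Chidi holds 89% of Quillon, so Chidi controls Quillon.
Chidi holds 100% of Ardent, so Chidi controls Ardent.
Quillon and Ardent and Halcyon together hold 10% + 59% + 31% = 100% of Northlake, so Chidi controls Northlake.
In Fennick, Chidi's side holds only 10%, not > 40%.
So Chidi does not control Fennick.

No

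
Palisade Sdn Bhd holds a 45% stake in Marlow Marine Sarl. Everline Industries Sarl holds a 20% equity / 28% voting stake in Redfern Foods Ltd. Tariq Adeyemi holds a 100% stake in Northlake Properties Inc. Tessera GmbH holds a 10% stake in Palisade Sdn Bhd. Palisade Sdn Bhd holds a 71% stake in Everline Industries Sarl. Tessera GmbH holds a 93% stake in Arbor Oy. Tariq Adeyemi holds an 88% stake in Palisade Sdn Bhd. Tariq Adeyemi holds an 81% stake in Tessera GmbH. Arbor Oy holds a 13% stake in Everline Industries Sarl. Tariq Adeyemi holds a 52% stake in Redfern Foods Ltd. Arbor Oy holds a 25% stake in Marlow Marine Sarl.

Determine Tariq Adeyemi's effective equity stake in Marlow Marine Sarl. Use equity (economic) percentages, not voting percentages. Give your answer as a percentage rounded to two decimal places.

62.08%

Tariq reaches Marlow along 3 paths.
Via Tessera → Arbor: 81% × 93% × 25% = 18.8325%.
Via Tessera → Palisade: 81% × 10% × 45% = 3.645%.
Via Palisade: 88% × 45% = 39.6%.
Total: 18.8325% + 3.645% + 39.6% = 62.0775%.
Rounded: 62.08%.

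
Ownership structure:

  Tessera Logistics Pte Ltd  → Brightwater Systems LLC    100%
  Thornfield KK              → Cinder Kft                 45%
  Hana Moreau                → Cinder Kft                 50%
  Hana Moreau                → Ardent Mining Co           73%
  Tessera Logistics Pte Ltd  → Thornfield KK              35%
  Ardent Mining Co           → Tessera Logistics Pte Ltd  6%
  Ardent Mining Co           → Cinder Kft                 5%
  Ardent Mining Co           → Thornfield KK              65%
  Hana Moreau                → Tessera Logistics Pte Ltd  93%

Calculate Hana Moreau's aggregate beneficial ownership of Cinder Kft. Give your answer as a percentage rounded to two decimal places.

90.34%

Hana reaches Cinder along 5 paths.
Via Ardent: 73% × 5% = 3.65%.
Via Tessera → Thornfield: 93% × 35% × 45% = 14.6475%.
Via Ardent → Tessera → Thornfield: 73% × 6% × 35% × 45% = 0.68985%.
Via Ardent → Thornfield: 73% × 65% × 45% = 21.3525%.
Direct stake: 50% = 50%.
Total: 3.65% + 14.6475% + 0.68985% + 21.3525% + 50% = 90.33985%.
Rounded: 90.34%.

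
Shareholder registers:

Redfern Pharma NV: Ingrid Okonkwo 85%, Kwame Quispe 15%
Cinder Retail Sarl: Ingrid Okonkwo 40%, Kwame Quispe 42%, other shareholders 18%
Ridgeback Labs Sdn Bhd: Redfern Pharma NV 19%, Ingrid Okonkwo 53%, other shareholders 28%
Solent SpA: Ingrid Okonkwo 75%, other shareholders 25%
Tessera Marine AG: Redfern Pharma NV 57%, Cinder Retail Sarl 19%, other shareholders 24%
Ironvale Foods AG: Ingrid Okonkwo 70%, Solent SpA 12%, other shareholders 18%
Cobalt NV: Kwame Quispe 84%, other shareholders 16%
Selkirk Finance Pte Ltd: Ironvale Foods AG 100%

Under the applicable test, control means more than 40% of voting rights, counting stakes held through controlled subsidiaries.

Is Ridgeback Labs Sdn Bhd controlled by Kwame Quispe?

Kwame holds 42% of Cinder, so Kwame controls Cinder.
Kwame holds 84% of Cobalt, so Kwame controls Cobalt.
Neither Kwame nor any entity Kwame controls holds any voting interest in Ridgeback.
So Kwame does not control Ridgeback.

No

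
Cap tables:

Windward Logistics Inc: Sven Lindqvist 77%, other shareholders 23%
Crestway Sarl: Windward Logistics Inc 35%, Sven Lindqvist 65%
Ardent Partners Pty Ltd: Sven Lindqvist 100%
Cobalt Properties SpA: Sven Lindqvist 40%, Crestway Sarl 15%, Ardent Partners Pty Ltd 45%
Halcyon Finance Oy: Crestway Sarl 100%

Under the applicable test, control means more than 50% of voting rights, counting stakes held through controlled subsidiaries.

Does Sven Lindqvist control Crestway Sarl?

Yes

Sven holds 77% of Windward, so Sven controls Windward.
Windward and Sven together hold 35% + 65% = 100% of Crestway, so Sven controls Crestway.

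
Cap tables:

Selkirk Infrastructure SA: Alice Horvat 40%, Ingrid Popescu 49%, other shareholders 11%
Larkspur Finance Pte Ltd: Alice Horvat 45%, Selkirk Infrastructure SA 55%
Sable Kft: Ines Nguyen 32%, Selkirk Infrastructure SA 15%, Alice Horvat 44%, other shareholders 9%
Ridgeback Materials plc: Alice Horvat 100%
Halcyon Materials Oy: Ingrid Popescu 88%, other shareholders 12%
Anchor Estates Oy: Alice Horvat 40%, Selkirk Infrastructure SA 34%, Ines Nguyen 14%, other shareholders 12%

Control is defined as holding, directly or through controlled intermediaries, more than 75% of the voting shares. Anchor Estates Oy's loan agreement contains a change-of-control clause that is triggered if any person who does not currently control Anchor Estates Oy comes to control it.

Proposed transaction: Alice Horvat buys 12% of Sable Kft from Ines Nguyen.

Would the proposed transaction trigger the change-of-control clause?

No

The purchase adds only to Alice's holdings (Ines's stake shrinks), so Alice is the only person who could newly come to control Anchor.
Alice holds 100% of Ridgeback, so Alice controls Ridgeback.
In Anchor, Alice's side holds only 40%, not > 75%.
So before the transaction, Alice does not control Anchor.
After the purchase, Alice's direct stake in Sable rises to 44% + 12% = 56%, and Ines's stake falls to 20%.
Alice's side now holds 56% of Sable, not > 75%, so Alice still does not control Sable.
After the transaction, Alice's side holds 40% of Anchor, not > 75%, so Alice still does not control Anchor.
No new person acquires control, so the clause is not triggered.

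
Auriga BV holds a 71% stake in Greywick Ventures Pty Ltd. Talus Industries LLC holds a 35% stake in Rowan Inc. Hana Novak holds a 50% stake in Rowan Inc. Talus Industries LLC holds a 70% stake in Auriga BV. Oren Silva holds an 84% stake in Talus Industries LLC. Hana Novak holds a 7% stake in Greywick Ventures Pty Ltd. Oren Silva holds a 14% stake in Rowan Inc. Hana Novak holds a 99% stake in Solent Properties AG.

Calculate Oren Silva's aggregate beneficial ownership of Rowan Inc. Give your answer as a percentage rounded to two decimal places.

43.40%

Oren reaches Rowan along 2 paths.
Direct stake: 14% = 14%.
Via Talus: 84% × 35% = 29.4%.
Total: 14% + 29.4% = 43.4%.
Rounded: 43.40%.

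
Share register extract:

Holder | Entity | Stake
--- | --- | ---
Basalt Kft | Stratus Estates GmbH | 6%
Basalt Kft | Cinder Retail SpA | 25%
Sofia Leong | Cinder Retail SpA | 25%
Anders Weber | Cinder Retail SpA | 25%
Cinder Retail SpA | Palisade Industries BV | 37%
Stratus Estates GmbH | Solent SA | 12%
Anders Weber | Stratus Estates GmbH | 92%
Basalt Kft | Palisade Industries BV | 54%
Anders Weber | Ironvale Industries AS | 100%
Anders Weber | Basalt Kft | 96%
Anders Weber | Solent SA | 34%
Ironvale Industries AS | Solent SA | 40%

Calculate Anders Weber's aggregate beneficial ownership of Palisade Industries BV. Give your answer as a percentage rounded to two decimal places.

Anders reaches Palisade along 3 paths.
Via Basalt → Cinder: 96% × 25% × 37% = 8.88%.
Via Cinder: 25% × 37% = 9.25%.
Via Basalt: 96% × 54% = 51.84%.
Total: 8.88% + 9.25% + 51.84% = 69.97%.

69.97%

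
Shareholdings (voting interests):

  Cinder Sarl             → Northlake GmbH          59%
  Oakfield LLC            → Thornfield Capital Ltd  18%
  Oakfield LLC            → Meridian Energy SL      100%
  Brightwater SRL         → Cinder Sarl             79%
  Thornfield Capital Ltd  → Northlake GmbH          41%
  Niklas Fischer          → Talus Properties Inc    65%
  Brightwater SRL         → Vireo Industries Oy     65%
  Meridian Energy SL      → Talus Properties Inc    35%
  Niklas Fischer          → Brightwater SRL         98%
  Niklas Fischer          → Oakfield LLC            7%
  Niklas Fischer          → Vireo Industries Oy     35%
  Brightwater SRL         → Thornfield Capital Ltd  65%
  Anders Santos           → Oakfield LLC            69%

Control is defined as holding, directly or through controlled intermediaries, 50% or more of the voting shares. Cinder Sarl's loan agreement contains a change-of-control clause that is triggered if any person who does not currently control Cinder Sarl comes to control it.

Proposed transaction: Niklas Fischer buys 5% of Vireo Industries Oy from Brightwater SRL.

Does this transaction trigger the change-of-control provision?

The purchase adds only to Niklas's holdings (Brightwater's stake shrinks), so Niklas is the only person who could newly come to control Cinder.
Niklas holds 98% of Brightwater, so Niklas controls Brightwater.
Brightwater holds 79% of Cinder, so Niklas controls Cinder.
So Niklas already controls Cinder before the transaction.
After the purchase, Niklas's direct stake in Vireo rises to 35% + 5% = 40%, and Brightwater's stake falls to 60%.
Niklas controlled Cinder already, so this is not a new person acquiring control; every other person's position is unchanged or reduced.
No new person acquires control, so the clause is not triggered.

No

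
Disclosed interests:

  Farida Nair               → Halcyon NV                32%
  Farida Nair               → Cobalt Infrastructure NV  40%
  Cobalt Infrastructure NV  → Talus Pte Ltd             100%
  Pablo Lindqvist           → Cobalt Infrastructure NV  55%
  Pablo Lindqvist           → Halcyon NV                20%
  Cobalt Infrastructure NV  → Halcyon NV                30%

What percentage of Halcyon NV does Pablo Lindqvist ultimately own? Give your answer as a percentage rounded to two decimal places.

Pablo reaches Halcyon along 2 paths.
Via Cobalt: 55% × 30% = 16.5%.
Direct stake: 20% = 20%.
Total: 16.5% + 20% = 36.5%.
Rounded: 36.50%.

36.50%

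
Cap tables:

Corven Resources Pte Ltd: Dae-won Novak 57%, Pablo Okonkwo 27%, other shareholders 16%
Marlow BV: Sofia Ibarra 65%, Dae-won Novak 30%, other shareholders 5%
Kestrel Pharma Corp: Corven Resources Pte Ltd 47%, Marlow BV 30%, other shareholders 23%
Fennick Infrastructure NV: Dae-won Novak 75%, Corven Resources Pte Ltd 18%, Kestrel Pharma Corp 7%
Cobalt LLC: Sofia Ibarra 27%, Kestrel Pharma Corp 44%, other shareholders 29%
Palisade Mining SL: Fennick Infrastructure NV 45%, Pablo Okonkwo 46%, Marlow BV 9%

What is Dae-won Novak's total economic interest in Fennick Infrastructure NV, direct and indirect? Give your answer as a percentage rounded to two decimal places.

Dae-won reaches Fennick along 4 paths.
Direct stake: 75% = 75%.
Via Corven: 57% × 18% = 10.26%.
Via Corven → Kestrel: 57% × 47% × 7% = 1.8753%.
Via Marlow → Kestrel: 30% × 30% × 7% = 0.63%.
Total: 75% + 10.26% + 1.8753% + 0.63% = 87.7653%.
Rounded: 87.77%.

87.77%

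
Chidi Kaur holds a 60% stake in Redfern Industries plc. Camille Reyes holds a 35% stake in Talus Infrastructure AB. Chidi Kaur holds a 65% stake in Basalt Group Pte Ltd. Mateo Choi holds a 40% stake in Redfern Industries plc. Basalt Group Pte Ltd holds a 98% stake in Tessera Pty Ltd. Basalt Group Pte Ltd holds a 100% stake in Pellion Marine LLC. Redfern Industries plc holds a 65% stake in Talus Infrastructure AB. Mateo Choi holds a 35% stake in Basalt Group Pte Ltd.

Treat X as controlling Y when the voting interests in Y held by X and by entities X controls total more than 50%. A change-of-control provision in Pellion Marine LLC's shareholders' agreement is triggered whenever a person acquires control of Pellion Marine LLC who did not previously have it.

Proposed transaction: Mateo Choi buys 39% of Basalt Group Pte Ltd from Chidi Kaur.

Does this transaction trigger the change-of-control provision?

The purchase adds only to Mateo's holdings (Chidi's stake shrinks), so Mateo is the only person who could newly come to control Pellion.
Mateo's largest direct stake is 40% in Redfern, which does not meet the threshold, so Mateo controls no company.
Neither Mateo nor any entity Mateo controls holds any voting interest in Pellion.
So before the transaction, Mateo does not control Pellion.
After the purchase, Mateo's direct stake in Basalt rises to 35% + 39% = 74%, and Chidi's stake falls to 26%.
Mateo holds 74% of Basalt, so Mateo controls Basalt.
Basalt holds 100% of Pellion, so Mateo controls Pellion.
Mateo did not control Pellion before and does after, so the clause is triggered.

Yes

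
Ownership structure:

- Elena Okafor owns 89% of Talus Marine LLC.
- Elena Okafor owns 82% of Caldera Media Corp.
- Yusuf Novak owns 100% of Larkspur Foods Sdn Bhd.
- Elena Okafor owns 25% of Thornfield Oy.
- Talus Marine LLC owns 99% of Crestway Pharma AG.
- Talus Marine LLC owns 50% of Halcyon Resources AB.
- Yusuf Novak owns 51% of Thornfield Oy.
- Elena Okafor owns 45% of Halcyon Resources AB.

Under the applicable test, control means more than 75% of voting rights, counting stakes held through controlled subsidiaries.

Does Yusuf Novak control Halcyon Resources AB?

Yusuf holds 100% of Larkspur, so Yusuf controls Larkspur.
Neither Yusuf nor any entity Yusuf controls holds any voting interest in Halcyon.
So Yusuf does not control Halcyon.

No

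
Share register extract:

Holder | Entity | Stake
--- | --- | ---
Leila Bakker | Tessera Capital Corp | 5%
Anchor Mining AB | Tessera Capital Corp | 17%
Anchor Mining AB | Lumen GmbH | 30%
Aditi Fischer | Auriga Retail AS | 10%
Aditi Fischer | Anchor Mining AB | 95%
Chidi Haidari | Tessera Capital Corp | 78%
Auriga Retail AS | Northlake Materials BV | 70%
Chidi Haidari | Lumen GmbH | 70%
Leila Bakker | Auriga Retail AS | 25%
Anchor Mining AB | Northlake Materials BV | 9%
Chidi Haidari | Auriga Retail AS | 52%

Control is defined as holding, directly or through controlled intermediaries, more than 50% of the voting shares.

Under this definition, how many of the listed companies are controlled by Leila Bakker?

0

Leila's largest direct stake is 25% in Auriga, which does not meet the threshold.
Leila controls 0 companies.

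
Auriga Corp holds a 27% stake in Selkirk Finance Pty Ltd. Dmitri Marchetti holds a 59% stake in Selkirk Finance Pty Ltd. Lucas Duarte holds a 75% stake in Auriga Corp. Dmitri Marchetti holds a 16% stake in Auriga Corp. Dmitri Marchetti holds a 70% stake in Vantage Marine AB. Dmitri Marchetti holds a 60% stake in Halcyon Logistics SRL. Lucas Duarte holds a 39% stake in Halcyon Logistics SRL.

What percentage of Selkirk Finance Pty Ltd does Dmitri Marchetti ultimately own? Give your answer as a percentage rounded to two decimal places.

Dmitri reaches Selkirk along 2 paths.
Direct stake: 59% = 59%.
Via Auriga: 16% × 27% = 4.32%.
Total: 59% + 4.32% = 63.32%.

63.32%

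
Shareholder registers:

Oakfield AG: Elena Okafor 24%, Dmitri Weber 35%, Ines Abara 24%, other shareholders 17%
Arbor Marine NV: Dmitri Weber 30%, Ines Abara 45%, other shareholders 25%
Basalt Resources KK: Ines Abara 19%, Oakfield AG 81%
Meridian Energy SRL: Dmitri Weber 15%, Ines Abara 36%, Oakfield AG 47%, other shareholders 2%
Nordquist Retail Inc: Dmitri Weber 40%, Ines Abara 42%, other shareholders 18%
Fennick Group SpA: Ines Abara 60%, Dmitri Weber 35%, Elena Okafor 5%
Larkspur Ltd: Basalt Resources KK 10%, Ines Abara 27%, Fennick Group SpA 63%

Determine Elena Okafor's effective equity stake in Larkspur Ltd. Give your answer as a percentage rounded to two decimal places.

Elena reaches Larkspur along 2 paths.
Via Oakfield → Basalt: 24% × 81% × 10% = 1.944%.
Via Fennick: 5% × 63% = 3.15%.
Total: 1.944% + 3.15% = 5.094%.
Rounded: 5.09%.

5.09%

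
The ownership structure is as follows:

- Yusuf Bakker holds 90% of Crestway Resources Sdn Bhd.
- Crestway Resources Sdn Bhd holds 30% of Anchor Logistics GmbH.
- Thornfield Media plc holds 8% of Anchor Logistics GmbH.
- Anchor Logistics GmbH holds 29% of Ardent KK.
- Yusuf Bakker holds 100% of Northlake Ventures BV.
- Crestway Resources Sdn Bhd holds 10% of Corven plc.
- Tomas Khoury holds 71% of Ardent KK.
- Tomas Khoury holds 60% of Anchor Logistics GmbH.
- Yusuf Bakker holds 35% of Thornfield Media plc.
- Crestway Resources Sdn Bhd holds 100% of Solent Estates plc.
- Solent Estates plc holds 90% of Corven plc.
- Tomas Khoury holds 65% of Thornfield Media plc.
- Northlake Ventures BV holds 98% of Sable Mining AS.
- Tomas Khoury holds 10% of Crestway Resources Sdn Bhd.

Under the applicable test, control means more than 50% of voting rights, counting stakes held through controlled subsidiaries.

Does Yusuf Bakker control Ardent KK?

Yusuf holds 90% of Crestway, so Yusuf controls Crestway.
Yusuf holds 100% of Northlake, so Yusuf controls Northlake.
Northlake holds 98% of Sable, so Yusuf controls Sable.
Crestway holds 100% of Solent, so Yusuf controls Solent.
Crestway and Solent together hold 10% + 90% = 100% of Corven, so Yusuf controls Corven.
Neither Yusuf nor any entity Yusuf controls holds any voting interest in Ardent.
So Yusuf does not control Ardent.

No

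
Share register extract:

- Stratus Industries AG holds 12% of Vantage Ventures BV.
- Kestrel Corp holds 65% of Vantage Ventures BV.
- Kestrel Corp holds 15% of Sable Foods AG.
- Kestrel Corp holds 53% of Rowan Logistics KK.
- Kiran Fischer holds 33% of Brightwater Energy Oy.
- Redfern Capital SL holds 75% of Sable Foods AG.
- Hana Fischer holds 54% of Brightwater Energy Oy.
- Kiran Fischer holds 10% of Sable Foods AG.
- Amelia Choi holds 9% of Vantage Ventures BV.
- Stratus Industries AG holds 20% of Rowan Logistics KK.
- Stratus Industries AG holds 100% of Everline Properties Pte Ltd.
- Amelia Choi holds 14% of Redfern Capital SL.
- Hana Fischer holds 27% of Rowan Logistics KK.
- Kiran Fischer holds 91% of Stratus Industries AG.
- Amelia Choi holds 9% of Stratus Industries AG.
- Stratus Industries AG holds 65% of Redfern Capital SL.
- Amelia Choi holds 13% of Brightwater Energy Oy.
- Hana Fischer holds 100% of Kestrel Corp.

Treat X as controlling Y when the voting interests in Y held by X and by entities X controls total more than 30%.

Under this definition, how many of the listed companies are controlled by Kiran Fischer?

Kiran holds 91% of Stratus, so Kiran controls Stratus.
Stratus holds 65% of Redfern, so Kiran controls Redfern.
Kiran holds 33% of Brightwater, so Kiran controls Brightwater.
Kiran and Redfern together hold 10% + 75% = 85% of Sable, so Kiran controls Sable.
Stratus holds 100% of Everline, so Kiran controls Everline.
No other company's threshold is met.
Kiran controls 5 companies.

5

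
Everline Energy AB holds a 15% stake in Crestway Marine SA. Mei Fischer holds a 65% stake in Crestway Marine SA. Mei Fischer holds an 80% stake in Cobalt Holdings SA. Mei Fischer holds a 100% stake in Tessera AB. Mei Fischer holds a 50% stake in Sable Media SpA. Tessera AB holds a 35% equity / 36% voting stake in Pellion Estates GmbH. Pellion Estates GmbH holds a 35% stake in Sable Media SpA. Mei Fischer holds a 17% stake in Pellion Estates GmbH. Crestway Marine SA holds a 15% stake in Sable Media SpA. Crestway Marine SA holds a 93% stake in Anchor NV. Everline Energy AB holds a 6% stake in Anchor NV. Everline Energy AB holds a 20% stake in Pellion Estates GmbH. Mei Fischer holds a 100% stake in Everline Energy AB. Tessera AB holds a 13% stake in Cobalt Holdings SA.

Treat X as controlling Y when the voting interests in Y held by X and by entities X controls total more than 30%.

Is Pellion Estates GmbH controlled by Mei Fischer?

Yes

Mei holds 100% of Tessera, so Mei controls Tessera.
Mei holds 100% of Everline, so Mei controls Everline.
Everline and Mei and Tessera together hold 20% + 17% + 36% = 73% of Pellion, so Mei controls Pellion.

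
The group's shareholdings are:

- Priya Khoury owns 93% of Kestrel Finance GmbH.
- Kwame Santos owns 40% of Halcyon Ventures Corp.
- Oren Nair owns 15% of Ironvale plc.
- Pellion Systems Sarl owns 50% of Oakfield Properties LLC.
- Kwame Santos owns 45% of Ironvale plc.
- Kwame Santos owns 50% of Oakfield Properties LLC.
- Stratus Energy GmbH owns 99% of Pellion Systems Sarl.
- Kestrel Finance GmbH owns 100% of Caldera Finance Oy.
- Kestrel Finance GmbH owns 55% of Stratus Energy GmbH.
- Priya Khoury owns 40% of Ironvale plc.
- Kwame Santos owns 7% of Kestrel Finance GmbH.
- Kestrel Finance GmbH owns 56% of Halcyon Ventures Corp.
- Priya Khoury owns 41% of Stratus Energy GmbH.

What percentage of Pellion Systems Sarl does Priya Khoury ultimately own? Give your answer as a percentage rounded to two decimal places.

Priya reaches Pellion along 2 paths.
Via Kestrel → Stratus: 93% × 55% × 99% = 50.6385%.
Via Stratus: 41% × 99% = 40.59%.
Total: 50.6385% + 40.59% = 91.2285%.
Rounded: 91.23%.

91.23%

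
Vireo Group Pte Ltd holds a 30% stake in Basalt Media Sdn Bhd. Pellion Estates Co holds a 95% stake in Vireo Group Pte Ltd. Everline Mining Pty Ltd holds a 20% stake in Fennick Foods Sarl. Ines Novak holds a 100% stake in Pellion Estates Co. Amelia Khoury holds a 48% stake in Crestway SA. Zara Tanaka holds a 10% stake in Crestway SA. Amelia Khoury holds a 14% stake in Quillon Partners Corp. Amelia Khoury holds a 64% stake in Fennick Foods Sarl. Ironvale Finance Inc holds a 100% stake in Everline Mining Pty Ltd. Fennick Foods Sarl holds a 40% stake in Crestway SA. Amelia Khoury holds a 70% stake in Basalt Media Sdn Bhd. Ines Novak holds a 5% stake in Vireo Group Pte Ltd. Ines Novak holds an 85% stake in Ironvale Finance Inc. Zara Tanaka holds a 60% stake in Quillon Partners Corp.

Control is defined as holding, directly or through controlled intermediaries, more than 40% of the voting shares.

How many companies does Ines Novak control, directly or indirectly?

4

Ines holds 85% of Ironvale, so Ines controls Ironvale.
Ines holds 100% of Pellion, so Ines controls Pellion.
Ironvale holds 100% of Everline, so Ines controls Everline.
Ines and Pellion together hold 5% + 95% = 100% of Vireo, so Ines controls Vireo.
No other company's threshold is met.
Ines controls 4 companies.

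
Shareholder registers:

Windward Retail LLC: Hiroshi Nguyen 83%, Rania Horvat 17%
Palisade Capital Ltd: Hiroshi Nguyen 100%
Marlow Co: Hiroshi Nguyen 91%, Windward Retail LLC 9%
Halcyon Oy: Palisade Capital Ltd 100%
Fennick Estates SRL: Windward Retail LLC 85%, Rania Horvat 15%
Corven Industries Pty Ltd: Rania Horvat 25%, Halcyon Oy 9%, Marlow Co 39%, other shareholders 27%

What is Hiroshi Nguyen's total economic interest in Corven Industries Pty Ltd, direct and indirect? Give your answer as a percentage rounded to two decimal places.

47.40%

Hiroshi reaches Corven along 3 paths.
Via Palisade → Halcyon: 100% × 100% × 9% = 9%.
Via Marlow: 91% × 39% = 35.49%.
Via Windward → Marlow: 83% × 9% × 39% = 2.9133%.
Total: 9% + 35.49% + 2.9133% = 47.4033%.
Rounded: 47.40%.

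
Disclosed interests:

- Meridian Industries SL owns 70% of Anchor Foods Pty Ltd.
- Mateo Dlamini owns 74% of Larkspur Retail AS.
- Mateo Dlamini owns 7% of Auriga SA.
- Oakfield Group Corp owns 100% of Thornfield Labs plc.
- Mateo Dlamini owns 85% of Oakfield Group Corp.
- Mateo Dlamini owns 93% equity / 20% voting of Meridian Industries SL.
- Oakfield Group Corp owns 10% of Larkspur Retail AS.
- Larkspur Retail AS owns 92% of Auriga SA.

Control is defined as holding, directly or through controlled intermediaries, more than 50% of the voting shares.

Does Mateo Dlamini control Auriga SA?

Mateo holds 85% of Oakfield, so Mateo controls Oakfield.
Oakfield and Mateo together hold 10% + 74% = 84% of Larkspur, so Mateo controls Larkspur.
Mateo and Larkspur together hold 7% + 92% = 99% of Auriga, so Mateo controls Auriga.

Yes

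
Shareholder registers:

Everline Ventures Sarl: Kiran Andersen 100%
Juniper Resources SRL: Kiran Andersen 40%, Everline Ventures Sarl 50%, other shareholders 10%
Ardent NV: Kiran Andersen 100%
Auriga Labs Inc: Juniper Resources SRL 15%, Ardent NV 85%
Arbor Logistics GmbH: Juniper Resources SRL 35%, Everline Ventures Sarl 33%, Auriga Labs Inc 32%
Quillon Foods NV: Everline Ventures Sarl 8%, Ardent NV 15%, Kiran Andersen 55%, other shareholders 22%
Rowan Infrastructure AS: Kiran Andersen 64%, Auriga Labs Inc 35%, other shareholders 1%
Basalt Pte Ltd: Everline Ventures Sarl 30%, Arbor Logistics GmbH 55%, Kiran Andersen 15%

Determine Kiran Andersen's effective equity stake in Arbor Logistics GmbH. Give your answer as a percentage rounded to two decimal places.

Kiran reaches Arbor along 6 paths.
Via Juniper: 40% × 35% = 14%.
Via Everline → Juniper: 100% × 50% × 35% = 17.5%.
Via Everline: 100% × 33% = 33%.
Via Juniper → Auriga: 40% × 15% × 32% = 1.92%.
Via Everline → Juniper → Auriga: 100% × 50% × 15% × 32% = 2.4%.
Via Ardent → Auriga: 100% × 85% × 32% = 27.2%.
Total: 14% + 17.5% + 33% + 1.92% + 2.4% + 27.2% = 96.02%.

96.02%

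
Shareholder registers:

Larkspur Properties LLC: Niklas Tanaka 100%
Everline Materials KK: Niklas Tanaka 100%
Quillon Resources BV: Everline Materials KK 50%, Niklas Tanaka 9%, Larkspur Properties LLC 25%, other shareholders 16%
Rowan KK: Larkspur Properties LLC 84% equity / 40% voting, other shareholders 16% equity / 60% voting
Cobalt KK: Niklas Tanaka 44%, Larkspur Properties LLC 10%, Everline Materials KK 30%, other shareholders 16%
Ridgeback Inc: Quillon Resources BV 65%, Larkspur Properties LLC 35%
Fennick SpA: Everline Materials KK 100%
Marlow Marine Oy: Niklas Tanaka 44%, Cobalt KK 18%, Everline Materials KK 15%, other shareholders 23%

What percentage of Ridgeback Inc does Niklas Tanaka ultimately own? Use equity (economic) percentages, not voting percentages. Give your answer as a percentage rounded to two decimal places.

89.60%

Niklas reaches Ridgeback along 4 paths.
Via Everline → Quillon: 100% × 50% × 65% = 32.5%.
Via Quillon: 9% × 65% = 5.85%.
Via Larkspur → Quillon: 100% × 25% × 65% = 16.25%.
Via Larkspur: 100% × 35% = 35%.
Total: 32.5% + 5.85% + 16.25% + 35% = 89.6%.
Rounded: 89.60%.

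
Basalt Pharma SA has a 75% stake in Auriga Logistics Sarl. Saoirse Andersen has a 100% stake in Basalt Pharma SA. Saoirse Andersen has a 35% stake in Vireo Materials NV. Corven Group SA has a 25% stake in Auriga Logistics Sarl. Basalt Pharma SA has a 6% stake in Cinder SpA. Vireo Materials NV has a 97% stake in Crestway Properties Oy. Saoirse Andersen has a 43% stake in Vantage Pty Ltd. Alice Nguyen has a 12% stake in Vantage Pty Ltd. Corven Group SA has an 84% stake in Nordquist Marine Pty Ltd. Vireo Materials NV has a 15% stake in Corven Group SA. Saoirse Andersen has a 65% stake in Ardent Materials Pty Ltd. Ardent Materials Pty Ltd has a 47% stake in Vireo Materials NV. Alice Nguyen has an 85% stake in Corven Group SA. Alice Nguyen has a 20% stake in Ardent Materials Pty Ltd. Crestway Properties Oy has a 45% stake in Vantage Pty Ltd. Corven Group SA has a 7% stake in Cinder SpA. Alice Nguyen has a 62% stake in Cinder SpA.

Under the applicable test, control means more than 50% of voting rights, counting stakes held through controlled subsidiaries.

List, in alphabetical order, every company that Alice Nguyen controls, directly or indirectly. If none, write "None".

Cinder SpA, Corven Group SA, Nordquist Marine Pty Ltd

Alice holds 85% of Corven, so Alice controls Corven.
Alice and Corven together hold 62% + 7% = 69% of Cinder, so Alice controls Cinder.
Corven holds 84% of Nordquist, so Alice controls Nordquist.
No other company's threshold is met.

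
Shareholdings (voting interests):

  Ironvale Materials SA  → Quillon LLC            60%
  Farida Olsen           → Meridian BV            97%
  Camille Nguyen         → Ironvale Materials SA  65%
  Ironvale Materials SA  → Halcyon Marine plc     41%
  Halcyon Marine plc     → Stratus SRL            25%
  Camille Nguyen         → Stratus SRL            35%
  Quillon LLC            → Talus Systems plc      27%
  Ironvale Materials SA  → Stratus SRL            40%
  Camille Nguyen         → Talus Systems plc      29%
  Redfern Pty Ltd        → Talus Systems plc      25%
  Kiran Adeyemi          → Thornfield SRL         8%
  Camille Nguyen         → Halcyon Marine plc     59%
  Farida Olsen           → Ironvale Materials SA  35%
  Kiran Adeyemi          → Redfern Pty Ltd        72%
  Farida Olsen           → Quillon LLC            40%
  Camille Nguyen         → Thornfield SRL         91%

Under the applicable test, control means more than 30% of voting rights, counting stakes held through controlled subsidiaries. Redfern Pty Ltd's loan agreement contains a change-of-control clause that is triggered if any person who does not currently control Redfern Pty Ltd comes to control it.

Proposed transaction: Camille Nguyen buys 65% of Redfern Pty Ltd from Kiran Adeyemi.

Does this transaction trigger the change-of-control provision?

Yes

The purchase adds only to Camille's holdings (Kiran's stake shrinks), so Camille is the only person who could newly come to control Redfern.
Camille holds 65% of Ironvale, so Camille controls Ironvale.
Camille holds 91% of Thornfield, so Camille controls Thornfield.
Ironvale and Camille together hold 41% + 59% = 100% of Halcyon, so Camille controls Halcyon.
Ironvale holds 60% of Quillon, so Camille controls Quillon.
Ironvale and Halcyon and Camille together hold 40% + 25% + 35% = 100% of Stratus, so Camille controls Stratus.
Camille and Quillon together hold 29% + 27% = 56% of Talus, so Camille controls Talus.
Neither Camille nor any entity Camille controls holds any voting interest in Redfern.
So before the transaction, Camille does not control Redfern.
After the purchase, Camille holds 65% of Redfern directly, and Kiran's stake falls to 7%.
Camille holds 65% of Redfern, so Camille controls Redfern.
Camille did not control Redfern before and does after, so the clause is triggered.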